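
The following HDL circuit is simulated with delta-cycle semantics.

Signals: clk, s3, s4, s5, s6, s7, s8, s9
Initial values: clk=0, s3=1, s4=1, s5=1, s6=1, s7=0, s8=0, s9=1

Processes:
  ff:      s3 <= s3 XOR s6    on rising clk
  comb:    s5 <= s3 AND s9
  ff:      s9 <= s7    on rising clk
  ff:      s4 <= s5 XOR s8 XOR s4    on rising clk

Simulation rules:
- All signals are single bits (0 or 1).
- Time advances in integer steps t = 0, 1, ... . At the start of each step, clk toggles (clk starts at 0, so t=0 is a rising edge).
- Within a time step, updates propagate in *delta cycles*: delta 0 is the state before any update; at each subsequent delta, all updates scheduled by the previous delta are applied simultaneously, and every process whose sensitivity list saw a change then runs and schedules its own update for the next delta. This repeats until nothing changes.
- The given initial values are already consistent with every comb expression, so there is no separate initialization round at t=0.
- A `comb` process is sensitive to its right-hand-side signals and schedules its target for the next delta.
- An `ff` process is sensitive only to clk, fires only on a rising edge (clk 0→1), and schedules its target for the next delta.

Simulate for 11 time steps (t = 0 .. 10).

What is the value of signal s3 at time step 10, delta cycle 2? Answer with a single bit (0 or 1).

1

[bits: s5,s9,s6,s8,s4,s3,clk,s7]
t=0: Δ0=11101100 Δ1=11101110 Δ2=10100010 Δ3=00100010 | 3Δ
t=1: Δ0=00100010 Δ1=00100000 | 1Δ
t=2: Δ0=00100000 Δ1=00100010 Δ2=00100110 | 2Δ
t=3: Δ0=00100110 Δ1=00100100 | 1Δ
t=4: Δ0=00100100 Δ1=00100110 Δ2=00100010 | 2Δ
t=5: Δ0=00100010 Δ1=00100000 | 1Δ
t=6: Δ0=00100000 Δ1=00100010 Δ2=00100110 | 2Δ
t=7: Δ0=00100110 Δ1=00100100 | 1Δ
t=8: Δ0=00100100 Δ1=00100110 Δ2=00100010 | 2Δ
t=9: Δ0=00100010 Δ1=00100000 | 1Δ
t=10: Δ0=00100000 Δ1=00100010 Δ2=00100110 | 2Δ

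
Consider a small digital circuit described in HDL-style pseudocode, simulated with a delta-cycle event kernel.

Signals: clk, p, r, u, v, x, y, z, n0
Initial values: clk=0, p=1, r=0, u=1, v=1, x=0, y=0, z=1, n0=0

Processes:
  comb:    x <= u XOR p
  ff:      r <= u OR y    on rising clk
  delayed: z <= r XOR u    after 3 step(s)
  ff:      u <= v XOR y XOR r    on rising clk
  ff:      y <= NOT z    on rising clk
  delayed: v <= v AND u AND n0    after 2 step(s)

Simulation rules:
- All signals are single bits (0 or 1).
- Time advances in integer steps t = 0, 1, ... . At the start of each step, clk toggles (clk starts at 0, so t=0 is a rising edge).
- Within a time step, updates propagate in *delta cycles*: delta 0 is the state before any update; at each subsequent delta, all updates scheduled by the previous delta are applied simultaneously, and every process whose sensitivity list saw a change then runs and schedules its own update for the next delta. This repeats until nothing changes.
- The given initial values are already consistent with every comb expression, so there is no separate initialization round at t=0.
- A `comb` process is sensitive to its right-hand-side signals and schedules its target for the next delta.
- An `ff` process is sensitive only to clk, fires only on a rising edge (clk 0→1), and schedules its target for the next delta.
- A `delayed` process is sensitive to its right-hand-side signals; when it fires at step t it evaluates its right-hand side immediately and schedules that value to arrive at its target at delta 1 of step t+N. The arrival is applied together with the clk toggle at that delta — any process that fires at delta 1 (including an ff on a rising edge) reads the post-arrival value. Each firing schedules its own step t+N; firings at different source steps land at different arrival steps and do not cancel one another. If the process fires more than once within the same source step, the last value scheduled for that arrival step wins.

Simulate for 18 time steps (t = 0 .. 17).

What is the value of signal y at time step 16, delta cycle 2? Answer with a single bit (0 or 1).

0

t=0 Δ0: x=0 clk=0 y=0 u=1 p=1 r=0 v=1 z=1 n0=0
  Δ1: clk:0→1
  Δ2: r:0→1
  (2Δ to stable)
t=1 Δ0: x=0 clk=1 y=0 u=1 p=1 r=1 v=1 z=1 n0=0
  Δ1: clk:1→0
  (1Δ to stable)
t=2 Δ0: x=0 clk=0 y=0 u=1 p=1 r=1 v=1 z=1 n0=0
  Δ1: clk:0→1
  Δ2: u:1→0
  Δ3: x:0→1
  (3Δ to stable)
t=3 Δ0: x=1 clk=1 y=0 u=0 p=1 r=1 v=1 z=1 n0=0
  Δ1: clk:1→0, z:1→0
  (1Δ to stable)
t=4 Δ0: x=1 clk=0 y=0 u=0 p=1 r=1 v=1 z=0 n0=0
  Δ1: clk:0→1, v:1→0
  Δ2: y:0→1, u:0→1, r:1→0
  Δ3: x:1→0
  (3Δ to stable)
t=5 Δ0: x=0 clk=1 y=1 u=1 p=1 r=0 v=0 z=0 n0=0
  Δ1: clk:1→0, z:0→1
  (1Δ to stable)
t=6 Δ0: x=0 clk=0 y=1 u=1 p=1 r=0 v=0 z=1 n0=0
  Δ1: clk:0→1
  Δ2: y:1→0, r:0→1
  (2Δ to stable)
t=7 Δ0: x=0 clk=1 y=0 u=1 p=1 r=1 v=0 z=1 n0=0
  Δ1: clk:1→0
  (1Δ to stable)
t=8 Δ0: x=0 clk=0 y=0 u=1 p=1 r=1 v=0 z=1 n0=0
  Δ1: clk:0→1
  (1Δ to stable)
t=9 Δ0: x=0 clk=1 y=0 u=1 p=1 r=1 v=0 z=1 n0=0
  Δ1: clk:1→0, z:1→0
  (1Δ to stable)
t=10 Δ0: x=0 clk=0 y=0 u=1 p=1 r=1 v=0 z=0 n0=0
  Δ1: clk:0→1
  Δ2: y:0→1
  (2Δ to stable)
t=11 Δ0: x=0 clk=1 y=1 u=1 p=1 r=1 v=0 z=0 n0=0
  Δ1: clk:1→0
  (1Δ to stable)
t=12 Δ0: x=0 clk=0 y=1 u=1 p=1 r=1 v=0 z=0 n0=0
  Δ1: clk:0→1
  Δ2: u:1→0
  Δ3: x:0→1
  (3Δ to stable)
t=13 Δ0: x=1 clk=1 y=1 u=0 p=1 r=1 v=0 z=0 n0=0
  Δ1: clk:1→0
  (1Δ to stable)
t=14 Δ0: x=1 clk=0 y=1 u=0 p=1 r=1 v=0 z=0 n0=0
  Δ1: clk:0→1
  (1Δ to stable)
t=15 Δ0: x=1 clk=1 y=1 u=0 p=1 r=1 v=0 z=0 n0=0
  Δ1: clk:1→0, z:0→1
  (1Δ to stable)
t=16 Δ0: x=1 clk=0 y=1 u=0 p=1 r=1 v=0 z=1 n0=0
  Δ1: clk:0→1
  Δ2: y:1→0
  (2Δ to stable)
t=17 Δ0: x=1 clk=1 y=0 u=0 p=1 r=1 v=0 z=1 n0=0
  Δ1: clk:1→0
  (1Δ to stable)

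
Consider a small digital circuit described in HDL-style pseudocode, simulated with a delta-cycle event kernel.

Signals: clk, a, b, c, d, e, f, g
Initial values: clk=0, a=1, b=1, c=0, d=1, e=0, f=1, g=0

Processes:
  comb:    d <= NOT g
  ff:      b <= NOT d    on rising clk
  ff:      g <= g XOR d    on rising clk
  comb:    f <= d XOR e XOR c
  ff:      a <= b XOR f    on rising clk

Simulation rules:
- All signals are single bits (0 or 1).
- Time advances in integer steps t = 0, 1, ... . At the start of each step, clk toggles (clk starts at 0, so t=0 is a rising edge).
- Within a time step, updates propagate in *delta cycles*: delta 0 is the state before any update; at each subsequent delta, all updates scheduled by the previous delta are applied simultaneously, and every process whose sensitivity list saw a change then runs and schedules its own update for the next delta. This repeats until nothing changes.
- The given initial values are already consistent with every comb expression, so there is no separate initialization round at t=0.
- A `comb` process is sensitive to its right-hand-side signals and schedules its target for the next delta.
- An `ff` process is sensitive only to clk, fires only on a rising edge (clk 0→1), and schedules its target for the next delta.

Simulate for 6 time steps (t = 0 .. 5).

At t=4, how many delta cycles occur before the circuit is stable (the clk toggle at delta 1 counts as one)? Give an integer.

2

[bits: c,g,d,e,b,f,clk,a]
t=0: Δ0=00101101 Δ1=00101111 Δ2=01100110 Δ3=01000110 Δ4=01000010 | 4Δ
t=1: Δ0=01000010 Δ1=01000000 | 1Δ
t=2: Δ0=01000000 Δ1=01000010 Δ2=01001010 | 2Δ
t=3: Δ0=01001010 Δ1=01001000 | 1Δ
t=4: Δ0=01001000 Δ1=01001010 Δ2=01001011 | 2Δ
t=5: Δ0=01001011 Δ1=01001001 | 1Δ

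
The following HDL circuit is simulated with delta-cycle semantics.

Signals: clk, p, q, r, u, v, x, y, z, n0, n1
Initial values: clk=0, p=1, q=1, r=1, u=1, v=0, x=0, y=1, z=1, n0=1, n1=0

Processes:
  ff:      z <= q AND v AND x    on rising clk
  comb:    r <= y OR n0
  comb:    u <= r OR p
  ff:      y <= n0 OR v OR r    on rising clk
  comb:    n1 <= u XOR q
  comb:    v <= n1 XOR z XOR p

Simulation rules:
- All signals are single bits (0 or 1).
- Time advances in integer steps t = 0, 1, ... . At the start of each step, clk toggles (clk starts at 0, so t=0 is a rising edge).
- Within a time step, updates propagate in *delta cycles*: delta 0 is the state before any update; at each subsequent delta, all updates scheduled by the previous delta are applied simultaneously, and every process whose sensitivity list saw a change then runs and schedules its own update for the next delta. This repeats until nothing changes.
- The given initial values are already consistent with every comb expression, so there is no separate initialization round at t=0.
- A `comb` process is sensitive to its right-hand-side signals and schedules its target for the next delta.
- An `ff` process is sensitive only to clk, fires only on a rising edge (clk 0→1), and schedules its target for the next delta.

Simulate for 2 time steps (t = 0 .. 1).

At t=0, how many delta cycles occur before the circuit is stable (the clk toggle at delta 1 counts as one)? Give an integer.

3

[bits: r,clk,u,y,n1,z,p,n0,v,q,x]
t=0: Δ0=10110111010 Δ1=11110111010 Δ2=11110011010 Δ3=11110011110 | 3Δ
t=1: Δ0=11110011110 Δ1=10110011110 | 1Δ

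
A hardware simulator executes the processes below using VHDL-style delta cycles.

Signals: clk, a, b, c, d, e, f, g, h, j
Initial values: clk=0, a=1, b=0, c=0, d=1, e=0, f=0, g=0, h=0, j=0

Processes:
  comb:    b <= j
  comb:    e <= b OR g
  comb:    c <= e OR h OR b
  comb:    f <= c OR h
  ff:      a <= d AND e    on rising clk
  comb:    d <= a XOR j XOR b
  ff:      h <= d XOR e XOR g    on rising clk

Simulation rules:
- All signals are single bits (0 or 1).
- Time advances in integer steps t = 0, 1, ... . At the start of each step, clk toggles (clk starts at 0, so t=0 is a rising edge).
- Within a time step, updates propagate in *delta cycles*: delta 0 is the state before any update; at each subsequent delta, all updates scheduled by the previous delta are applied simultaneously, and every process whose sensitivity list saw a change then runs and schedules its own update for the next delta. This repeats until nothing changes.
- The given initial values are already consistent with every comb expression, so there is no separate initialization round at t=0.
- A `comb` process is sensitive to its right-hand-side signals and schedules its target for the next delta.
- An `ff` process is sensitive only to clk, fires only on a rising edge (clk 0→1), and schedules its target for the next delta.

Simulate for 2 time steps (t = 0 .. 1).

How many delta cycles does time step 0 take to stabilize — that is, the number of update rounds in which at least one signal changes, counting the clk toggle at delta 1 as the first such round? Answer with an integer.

3

[bits: d,g,j,clk,h,c,b,a,f,e]
t=0: Δ0=1000000100 Δ1=1001000100 Δ2=1001100000 Δ3=0001110010 | 3Δ
t=1: Δ0=0001110010 Δ1=0000110010 | 1Δ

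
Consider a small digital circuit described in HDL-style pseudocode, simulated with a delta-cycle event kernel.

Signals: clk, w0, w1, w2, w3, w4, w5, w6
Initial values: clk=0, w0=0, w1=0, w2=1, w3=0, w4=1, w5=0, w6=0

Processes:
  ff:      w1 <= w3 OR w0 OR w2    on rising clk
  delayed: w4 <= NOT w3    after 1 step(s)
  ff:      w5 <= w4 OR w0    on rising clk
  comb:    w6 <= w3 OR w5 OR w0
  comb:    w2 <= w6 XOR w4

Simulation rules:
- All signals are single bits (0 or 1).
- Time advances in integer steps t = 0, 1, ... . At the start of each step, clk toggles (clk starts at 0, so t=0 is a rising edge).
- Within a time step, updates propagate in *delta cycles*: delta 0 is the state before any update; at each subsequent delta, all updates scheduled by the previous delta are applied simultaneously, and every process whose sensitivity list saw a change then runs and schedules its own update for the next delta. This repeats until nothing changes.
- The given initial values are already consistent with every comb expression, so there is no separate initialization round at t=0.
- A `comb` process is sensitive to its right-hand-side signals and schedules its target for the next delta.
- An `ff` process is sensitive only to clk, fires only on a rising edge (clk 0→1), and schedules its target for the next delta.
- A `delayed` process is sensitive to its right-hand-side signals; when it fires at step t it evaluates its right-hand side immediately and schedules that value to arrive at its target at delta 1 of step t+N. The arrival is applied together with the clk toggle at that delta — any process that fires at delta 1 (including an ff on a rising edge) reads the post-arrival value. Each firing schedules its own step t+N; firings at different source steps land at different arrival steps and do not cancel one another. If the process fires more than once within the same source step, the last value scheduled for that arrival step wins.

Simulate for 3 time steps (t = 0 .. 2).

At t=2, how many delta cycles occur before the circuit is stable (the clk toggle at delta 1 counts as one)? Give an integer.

2

t=0 Δ0: w5=0 clk=0 w0=0 w2=1 w1=0 w4=1 w6=0 w3=0
  Δ1: clk:0→1
  Δ2: w5:0→1, w1:0→1
  Δ3: w6:0→1
  Δ4: w2:1→0
  (4Δ to stable)
t=1 Δ0: w5=1 clk=1 w0=0 w2=0 w1=1 w4=1 w6=1 w3=0
  Δ1: clk:1→0
  (1Δ to stable)
t=2 Δ0: w5=1 clk=0 w0=0 w2=0 w1=1 w4=1 w6=1 w3=0
  Δ1: clk:0→1
  Δ2: w1:1→0
  (2Δ to stable)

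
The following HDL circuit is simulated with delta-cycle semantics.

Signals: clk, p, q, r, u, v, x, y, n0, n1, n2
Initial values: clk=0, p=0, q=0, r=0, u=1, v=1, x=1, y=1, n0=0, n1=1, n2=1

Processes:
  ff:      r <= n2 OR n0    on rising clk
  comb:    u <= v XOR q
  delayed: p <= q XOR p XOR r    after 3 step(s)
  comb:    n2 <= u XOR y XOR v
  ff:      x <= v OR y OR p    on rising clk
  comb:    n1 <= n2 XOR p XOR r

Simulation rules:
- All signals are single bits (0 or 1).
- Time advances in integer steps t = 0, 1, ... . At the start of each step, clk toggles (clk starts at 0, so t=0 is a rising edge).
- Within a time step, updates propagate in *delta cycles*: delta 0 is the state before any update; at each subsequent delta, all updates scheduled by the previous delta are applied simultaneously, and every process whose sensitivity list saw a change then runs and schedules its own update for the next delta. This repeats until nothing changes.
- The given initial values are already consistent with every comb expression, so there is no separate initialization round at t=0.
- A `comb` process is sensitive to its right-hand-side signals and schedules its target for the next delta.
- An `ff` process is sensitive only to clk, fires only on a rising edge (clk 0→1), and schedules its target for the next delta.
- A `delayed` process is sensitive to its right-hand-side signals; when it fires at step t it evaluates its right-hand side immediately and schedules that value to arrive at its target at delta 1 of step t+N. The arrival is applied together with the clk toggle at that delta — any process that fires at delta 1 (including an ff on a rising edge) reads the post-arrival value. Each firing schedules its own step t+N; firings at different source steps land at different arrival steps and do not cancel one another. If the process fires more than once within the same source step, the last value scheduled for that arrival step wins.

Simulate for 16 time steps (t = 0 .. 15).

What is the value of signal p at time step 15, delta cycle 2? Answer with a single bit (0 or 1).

1

t0.Δ0 q=0 clk=0 r=0 y=1 x=1 n1=1 u=1 n0=0 n2=1 p=0 v=1
t0.Δ1 q=0 clk=1 r=0 y=1 x=1 n1=1 u=1 n0=0 n2=1 p=0 v=1
t0.Δ2 q=0 clk=1 r=1 y=1 x=1 n1=1 u=1 n0=0 n2=1 p=0 v=1
t0.Δ3 q=0 clk=1 r=1 y=1 x=1 n1=0 u=1 n0=0 n2=1 p=0 v=1
t1.Δ0 q=0 clk=1 r=1 y=1 x=1 n1=0 u=1 n0=0 n2=1 p=0 v=1
t1.Δ1 q=0 clk=0 r=1 y=1 x=1 n1=0 u=1 n0=0 n2=1 p=0 v=1
t2.Δ0 q=0 clk=0 r=1 y=1 x=1 n1=0 u=1 n0=0 n2=1 p=0 v=1
t2.Δ1 q=0 clk=1 r=1 y=1 x=1 n1=0 u=1 n0=0 n2=1 p=0 v=1
t3.Δ0 q=0 clk=1 r=1 y=1 x=1 n1=0 u=1 n0=0 n2=1 p=0 v=1
t3.Δ1 q=0 clk=0 r=1 y=1 x=1 n1=0 u=1 n0=0 n2=1 p=1 v=1
t3.Δ2 q=0 clk=0 r=1 y=1 x=1 n1=1 u=1 n0=0 n2=1 p=1 v=1
t4.Δ0 q=0 clk=0 r=1 y=1 x=1 n1=1 u=1 n0=0 n2=1 p=1 v=1
t4.Δ1 q=0 clk=1 r=1 y=1 x=1 n1=1 u=1 n0=0 n2=1 p=1 v=1
t5.Δ0 q=0 clk=1 r=1 y=1 x=1 n1=1 u=1 n0=0 n2=1 p=1 v=1
t5.Δ1 q=0 clk=0 r=1 y=1 x=1 n1=1 u=1 n0=0 n2=1 p=1 v=1
t6.Δ0 q=0 clk=0 r=1 y=1 x=1 n1=1 u=1 n0=0 n2=1 p=1 v=1
t6.Δ1 q=0 clk=1 r=1 y=1 x=1 n1=1 u=1 n0=0 n2=1 p=0 v=1
t6.Δ2 q=0 clk=1 r=1 y=1 x=1 n1=0 u=1 n0=0 n2=1 p=0 v=1
t7.Δ0 q=0 clk=1 r=1 y=1 x=1 n1=0 u=1 n0=0 n2=1 p=0 v=1
t7.Δ1 q=0 clk=0 r=1 y=1 x=1 n1=0 u=1 n0=0 n2=1 p=0 v=1
t8.Δ0 q=0 clk=0 r=1 y=1 x=1 n1=0 u=1 n0=0 n2=1 p=0 v=1
t8.Δ1 q=0 clk=1 r=1 y=1 x=1 n1=0 u=1 n0=0 n2=1 p=0 v=1
t9.Δ0 q=0 clk=1 r=1 y=1 x=1 n1=0 u=1 n0=0 n2=1 p=0 v=1
t9.Δ1 q=0 clk=0 r=1 y=1 x=1 n1=0 u=1 n0=0 n2=1 p=1 v=1
t9.Δ2 q=0 clk=0 r=1 y=1 x=1 n1=1 u=1 n0=0 n2=1 p=1 v=1
t10.Δ0 q=0 clk=0 r=1 y=1 x=1 n1=1 u=1 n0=0 n2=1 p=1 v=1
t10.Δ1 q=0 clk=1 r=1 y=1 x=1 n1=1 u=1 n0=0 n2=1 p=1 v=1
t11.Δ0 q=0 clk=1 r=1 y=1 x=1 n1=1 u=1 n0=0 n2=1 p=1 v=1
t11.Δ1 q=0 clk=0 r=1 y=1 x=1 n1=1 u=1 n0=0 n2=1 p=1 v=1
t12.Δ0 q=0 clk=0 r=1 y=1 x=1 n1=1 u=1 n0=0 n2=1 p=1 v=1
t12.Δ1 q=0 clk=1 r=1 y=1 x=1 n1=1 u=1 n0=0 n2=1 p=0 v=1
t12.Δ2 q=0 clk=1 r=1 y=1 x=1 n1=0 u=1 n0=0 n2=1 p=0 v=1
t13.Δ0 q=0 clk=1 r=1 y=1 x=1 n1=0 u=1 n0=0 n2=1 p=0 v=1
t13.Δ1 q=0 clk=0 r=1 y=1 x=1 n1=0 u=1 n0=0 n2=1 p=0 v=1
t14.Δ0 q=0 clk=0 r=1 y=1 x=1 n1=0 u=1 n0=0 n2=1 p=0 v=1
t14.Δ1 q=0 clk=1 r=1 y=1 x=1 n1=0 u=1 n0=0 n2=1 p=0 v=1
t15.Δ0 q=0 clk=1 r=1 y=1 x=1 n1=0 u=1 n0=0 n2=1 p=0 v=1
t15.Δ1 q=0 clk=0 r=1 y=1 x=1 n1=0 u=1 n0=0 n2=1 p=1 v=1
t15.Δ2 q=0 clk=0 r=1 y=1 x=1 n1=1 u=1 n0=0 n2=1 p=1 v=1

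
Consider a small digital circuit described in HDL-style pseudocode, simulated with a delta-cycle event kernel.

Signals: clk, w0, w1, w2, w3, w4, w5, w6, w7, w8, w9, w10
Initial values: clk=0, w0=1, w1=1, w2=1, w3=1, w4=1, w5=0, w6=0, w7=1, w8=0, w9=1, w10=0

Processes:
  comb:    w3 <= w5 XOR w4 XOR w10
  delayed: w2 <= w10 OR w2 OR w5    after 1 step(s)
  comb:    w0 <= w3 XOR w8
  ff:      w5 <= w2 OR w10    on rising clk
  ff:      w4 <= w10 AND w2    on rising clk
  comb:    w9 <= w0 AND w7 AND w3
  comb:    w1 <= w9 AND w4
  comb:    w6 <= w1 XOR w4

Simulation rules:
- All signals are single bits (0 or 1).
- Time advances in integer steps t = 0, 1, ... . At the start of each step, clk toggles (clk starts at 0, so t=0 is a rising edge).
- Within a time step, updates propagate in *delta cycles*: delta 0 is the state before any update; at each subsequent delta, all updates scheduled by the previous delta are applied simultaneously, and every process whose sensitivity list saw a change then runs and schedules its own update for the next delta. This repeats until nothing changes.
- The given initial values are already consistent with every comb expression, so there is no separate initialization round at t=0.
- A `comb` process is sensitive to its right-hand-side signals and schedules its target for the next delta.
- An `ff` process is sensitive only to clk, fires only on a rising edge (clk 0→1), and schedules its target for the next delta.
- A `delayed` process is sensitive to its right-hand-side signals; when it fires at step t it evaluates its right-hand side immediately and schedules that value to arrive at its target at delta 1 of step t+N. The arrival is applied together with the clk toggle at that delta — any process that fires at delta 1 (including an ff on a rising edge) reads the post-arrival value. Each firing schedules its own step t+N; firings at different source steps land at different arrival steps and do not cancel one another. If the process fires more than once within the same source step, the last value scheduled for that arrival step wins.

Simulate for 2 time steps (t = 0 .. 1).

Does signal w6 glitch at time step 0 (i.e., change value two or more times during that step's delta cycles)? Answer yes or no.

yes

t=0 Δ0: w10=0 w6=0 w3=1 w9=1 w7=1 w1=1 w4=1 w5=0 w8=0 clk=0 w0=1 w2=1
  Δ1: clk:0→1
  Δ2: w4:1→0, w5:0→1
  Δ3: w6:0→1, w1:1→0
  Δ4: w6:1→0
  (4Δ to stable)
t=1 Δ0: w10=0 w6=0 w3=1 w9=1 w7=1 w1=0 w4=0 w5=1 w8=0 clk=1 w0=1 w2=1
  Δ1: clk:1→0
  (1Δ to stable)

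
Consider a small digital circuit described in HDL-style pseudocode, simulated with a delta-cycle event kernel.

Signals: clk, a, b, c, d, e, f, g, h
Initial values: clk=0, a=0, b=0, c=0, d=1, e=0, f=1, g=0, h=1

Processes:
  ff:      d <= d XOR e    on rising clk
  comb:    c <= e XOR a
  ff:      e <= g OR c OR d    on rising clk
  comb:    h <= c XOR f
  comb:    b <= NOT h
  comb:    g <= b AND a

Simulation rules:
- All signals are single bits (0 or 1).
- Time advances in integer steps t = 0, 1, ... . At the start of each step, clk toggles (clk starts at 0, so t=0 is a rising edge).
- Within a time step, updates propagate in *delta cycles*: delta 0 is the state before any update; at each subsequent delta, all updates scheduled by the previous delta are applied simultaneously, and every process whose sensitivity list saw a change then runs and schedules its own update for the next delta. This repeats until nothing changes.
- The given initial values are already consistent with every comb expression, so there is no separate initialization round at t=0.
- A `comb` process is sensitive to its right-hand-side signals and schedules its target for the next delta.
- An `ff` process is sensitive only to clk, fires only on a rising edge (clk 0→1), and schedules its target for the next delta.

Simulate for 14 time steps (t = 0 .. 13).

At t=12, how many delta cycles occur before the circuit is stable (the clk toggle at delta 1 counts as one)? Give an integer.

[bits: clk,c,a,e,g,f,b,h,d]
t=0: Δ0=000001011 Δ1=100001011 Δ2=100101011 Δ3=110101011 Δ4=110101001 Δ5=110101101 | 5Δ
t=1: Δ0=110101101 Δ1=010101101 | 1Δ
t=2: Δ0=010101101 Δ1=110101101 Δ2=110101100 | 2Δ
t=3: Δ0=110101100 Δ1=010101100 | 1Δ
t=4: Δ0=010101100 Δ1=110101100 Δ2=110101101 | 2Δ
t=5: Δ0=110101101 Δ1=010101101 | 1Δ
t=6: Δ0=010101101 Δ1=110101101 Δ2=110101100 | 2Δ
t=7: Δ0=110101100 Δ1=010101100 | 1Δ
t=8: Δ0=010101100 Δ1=110101100 Δ2=110101101 | 2Δ
t=9: Δ0=110101101 Δ1=010101101 | 1Δ
t=10: Δ0=010101101 Δ1=110101101 Δ2=110101100 | 2Δ
t=11: Δ0=110101100 Δ1=010101100 | 1Δ
t=12: Δ0=010101100 Δ1=110101100 Δ2=110101101 | 2Δ
t=13: Δ0=110101101 Δ1=010101101 | 1Δ

2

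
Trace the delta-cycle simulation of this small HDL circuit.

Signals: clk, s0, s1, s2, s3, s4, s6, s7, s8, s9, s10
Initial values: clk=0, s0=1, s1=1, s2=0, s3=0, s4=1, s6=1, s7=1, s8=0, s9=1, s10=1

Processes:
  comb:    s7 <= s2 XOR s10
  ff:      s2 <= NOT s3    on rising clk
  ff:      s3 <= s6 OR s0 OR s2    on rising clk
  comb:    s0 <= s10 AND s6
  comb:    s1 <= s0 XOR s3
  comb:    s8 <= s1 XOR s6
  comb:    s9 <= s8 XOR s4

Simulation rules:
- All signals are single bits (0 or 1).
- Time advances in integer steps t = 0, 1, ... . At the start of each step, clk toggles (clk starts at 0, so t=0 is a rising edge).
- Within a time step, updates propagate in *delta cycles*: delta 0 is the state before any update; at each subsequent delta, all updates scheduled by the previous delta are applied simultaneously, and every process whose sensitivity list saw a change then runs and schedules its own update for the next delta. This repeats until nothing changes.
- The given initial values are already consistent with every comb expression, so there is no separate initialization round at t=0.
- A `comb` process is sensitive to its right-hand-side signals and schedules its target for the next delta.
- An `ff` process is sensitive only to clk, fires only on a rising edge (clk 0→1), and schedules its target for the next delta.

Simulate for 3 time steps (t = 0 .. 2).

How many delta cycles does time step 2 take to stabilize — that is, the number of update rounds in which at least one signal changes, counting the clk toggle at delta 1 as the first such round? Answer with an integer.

3

[bits: s10,s7,s6,s9,s3,s1,s8,clk,s4,s2,s0]
t=0: Δ0=11110100101 Δ1=11110101101 Δ2=11111101111 Δ3=10111001111 Δ4=10111011111 Δ5=10101011111 | 5Δ
t=1: Δ0=10101011111 Δ1=10101010111 | 1Δ
t=2: Δ0=10101010111 Δ1=10101011111 Δ2=10101011101 Δ3=11101011101 | 3Δ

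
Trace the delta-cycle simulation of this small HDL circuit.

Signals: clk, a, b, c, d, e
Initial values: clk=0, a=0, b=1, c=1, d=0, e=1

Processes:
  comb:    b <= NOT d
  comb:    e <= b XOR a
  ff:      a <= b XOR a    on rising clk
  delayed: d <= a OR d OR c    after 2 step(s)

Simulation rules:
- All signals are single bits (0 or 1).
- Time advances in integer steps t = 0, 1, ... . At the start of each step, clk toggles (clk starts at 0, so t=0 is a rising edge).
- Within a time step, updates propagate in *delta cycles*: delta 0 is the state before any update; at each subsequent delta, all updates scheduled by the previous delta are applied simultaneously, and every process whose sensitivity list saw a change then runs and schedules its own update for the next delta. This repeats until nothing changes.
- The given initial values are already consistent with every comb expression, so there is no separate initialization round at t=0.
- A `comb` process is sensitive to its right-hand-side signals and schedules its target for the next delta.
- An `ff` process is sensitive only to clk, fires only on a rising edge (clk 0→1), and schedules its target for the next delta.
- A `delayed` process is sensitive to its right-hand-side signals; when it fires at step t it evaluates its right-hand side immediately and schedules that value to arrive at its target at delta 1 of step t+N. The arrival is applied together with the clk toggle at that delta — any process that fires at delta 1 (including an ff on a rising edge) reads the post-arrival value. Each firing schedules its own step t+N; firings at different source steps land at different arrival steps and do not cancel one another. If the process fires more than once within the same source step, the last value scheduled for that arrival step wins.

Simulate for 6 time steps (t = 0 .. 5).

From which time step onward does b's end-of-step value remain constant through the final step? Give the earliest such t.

t0.Δ0 b=1 c=1 clk=0 d=0 e=1 a=0
t0.Δ1 b=1 c=1 clk=1 d=0 e=1 a=0
t0.Δ2 b=1 c=1 clk=1 d=0 e=1 a=1
t0.Δ3 b=1 c=1 clk=1 d=0 e=0 a=1
t1.Δ0 b=1 c=1 clk=1 d=0 e=0 a=1
t1.Δ1 b=1 c=1 clk=0 d=0 e=0 a=1
t2.Δ0 b=1 c=1 clk=0 d=0 e=0 a=1
t2.Δ1 b=1 c=1 clk=1 d=1 e=0 a=1
t2.Δ2 b=0 c=1 clk=1 d=1 e=0 a=0
t3.Δ0 b=0 c=1 clk=1 d=1 e=0 a=0
t3.Δ1 b=0 c=1 clk=0 d=1 e=0 a=0
t4.Δ0 b=0 c=1 clk=0 d=1 e=0 a=0
t4.Δ1 b=0 c=1 clk=1 d=1 e=0 a=0
t5.Δ0 b=0 c=1 clk=1 d=1 e=0 a=0
t5.Δ1 b=0 c=1 clk=0 d=1 e=0 a=0

2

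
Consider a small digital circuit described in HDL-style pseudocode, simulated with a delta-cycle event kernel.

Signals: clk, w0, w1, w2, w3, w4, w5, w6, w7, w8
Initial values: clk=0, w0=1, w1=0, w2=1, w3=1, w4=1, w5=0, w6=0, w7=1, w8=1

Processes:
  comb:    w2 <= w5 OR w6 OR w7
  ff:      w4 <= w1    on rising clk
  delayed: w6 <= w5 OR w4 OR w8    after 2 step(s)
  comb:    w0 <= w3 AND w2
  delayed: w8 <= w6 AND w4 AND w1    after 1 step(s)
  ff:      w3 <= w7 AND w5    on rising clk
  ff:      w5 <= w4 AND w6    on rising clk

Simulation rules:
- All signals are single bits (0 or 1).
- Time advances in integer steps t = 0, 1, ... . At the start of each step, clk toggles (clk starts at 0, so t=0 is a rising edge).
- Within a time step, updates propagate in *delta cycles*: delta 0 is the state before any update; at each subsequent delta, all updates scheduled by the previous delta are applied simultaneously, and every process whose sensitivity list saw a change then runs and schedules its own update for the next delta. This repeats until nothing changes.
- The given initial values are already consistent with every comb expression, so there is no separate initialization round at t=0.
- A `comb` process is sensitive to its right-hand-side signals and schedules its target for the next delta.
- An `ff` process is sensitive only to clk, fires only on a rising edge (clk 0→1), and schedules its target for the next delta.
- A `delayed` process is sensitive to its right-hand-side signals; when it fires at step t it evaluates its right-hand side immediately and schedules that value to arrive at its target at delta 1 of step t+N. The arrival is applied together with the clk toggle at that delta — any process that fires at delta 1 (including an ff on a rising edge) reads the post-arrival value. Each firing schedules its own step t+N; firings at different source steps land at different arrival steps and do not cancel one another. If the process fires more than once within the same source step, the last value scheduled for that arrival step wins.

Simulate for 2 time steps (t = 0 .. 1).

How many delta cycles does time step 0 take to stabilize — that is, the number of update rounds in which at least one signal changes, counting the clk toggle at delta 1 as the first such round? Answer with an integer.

t=0 Δ0: w4=1 w1=0 clk=0 w3=1 w0=1 w7=1 w6=0 w2=1 w8=1 w5=0
  Δ1: clk:0→1
  Δ2: w4:1→0, w3:1→0
  Δ3: w0:1→0
  (3Δ to stable)
t=1 Δ0: w4=0 w1=0 clk=1 w3=0 w0=0 w7=1 w6=0 w2=1 w8=1 w5=0
  Δ1: clk:1→0, w8:1→0
  (1Δ to stable)

3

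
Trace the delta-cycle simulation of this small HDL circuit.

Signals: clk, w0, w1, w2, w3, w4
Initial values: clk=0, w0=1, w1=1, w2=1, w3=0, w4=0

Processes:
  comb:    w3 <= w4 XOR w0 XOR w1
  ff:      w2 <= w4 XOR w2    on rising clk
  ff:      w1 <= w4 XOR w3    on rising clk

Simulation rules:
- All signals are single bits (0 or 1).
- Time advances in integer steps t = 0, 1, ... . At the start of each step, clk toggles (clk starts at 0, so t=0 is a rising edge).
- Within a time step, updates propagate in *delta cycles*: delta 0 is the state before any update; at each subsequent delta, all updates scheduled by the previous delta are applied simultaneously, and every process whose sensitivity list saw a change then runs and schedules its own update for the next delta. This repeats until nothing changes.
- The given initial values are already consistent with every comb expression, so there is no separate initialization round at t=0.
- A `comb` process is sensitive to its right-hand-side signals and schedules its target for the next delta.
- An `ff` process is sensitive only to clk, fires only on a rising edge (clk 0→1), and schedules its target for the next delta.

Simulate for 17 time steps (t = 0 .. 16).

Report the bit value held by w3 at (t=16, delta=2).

0

[bits: clk,w4,w3,w0,w1,w2]
t=0: Δ0=000111 Δ1=100111 Δ2=100101 Δ3=101101 | 3Δ
t=1: Δ0=101101 Δ1=001101 | 1Δ
t=2: Δ0=001101 Δ1=101101 Δ2=101111 Δ3=100111 | 3Δ
t=3: Δ0=100111 Δ1=000111 | 1Δ
t=4: Δ0=000111 Δ1=100111 Δ2=100101 Δ3=101101 | 3Δ
t=5: Δ0=101101 Δ1=001101 | 1Δ
t=6: Δ0=001101 Δ1=101101 Δ2=101111 Δ3=100111 | 3Δ
t=7: Δ0=100111 Δ1=000111 | 1Δ
t=8: Δ0=000111 Δ1=100111 Δ2=100101 Δ3=101101 | 3Δ
t=9: Δ0=101101 Δ1=001101 | 1Δ
t=10: Δ0=001101 Δ1=101101 Δ2=101111 Δ3=100111 | 3Δ
t=11: Δ0=100111 Δ1=000111 | 1Δ
t=12: Δ0=000111 Δ1=100111 Δ2=100101 Δ3=101101 | 3Δ
t=13: Δ0=101101 Δ1=001101 | 1Δ
t=14: Δ0=001101 Δ1=101101 Δ2=101111 Δ3=100111 | 3Δ
t=15: Δ0=100111 Δ1=000111 | 1Δ
t=16: Δ0=000111 Δ1=100111 Δ2=100101 Δ3=101101 | 3Δ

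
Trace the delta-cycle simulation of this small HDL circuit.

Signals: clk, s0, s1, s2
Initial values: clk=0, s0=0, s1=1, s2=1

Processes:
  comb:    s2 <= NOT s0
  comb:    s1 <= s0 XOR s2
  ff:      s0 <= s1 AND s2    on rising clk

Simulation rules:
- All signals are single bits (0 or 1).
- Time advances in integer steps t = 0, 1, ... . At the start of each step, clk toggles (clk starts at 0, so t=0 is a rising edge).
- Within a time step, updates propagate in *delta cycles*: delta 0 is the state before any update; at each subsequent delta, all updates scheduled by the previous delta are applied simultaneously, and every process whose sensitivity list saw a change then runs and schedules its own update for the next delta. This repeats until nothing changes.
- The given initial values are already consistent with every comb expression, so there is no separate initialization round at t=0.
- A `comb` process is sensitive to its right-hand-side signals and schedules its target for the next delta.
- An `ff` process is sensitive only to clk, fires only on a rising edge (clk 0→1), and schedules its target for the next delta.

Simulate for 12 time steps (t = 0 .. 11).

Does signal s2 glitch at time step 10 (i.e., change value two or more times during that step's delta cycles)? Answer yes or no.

[bits: s0,s1,clk,s2]
t=0: Δ0=0101 Δ1=0111 Δ2=1111 Δ3=1010 Δ4=1110 | 4Δ
t=1: Δ0=1110 Δ1=1100 | 1Δ
t=2: Δ0=1100 Δ1=1110 Δ2=0110 Δ3=0011 Δ4=0111 | 4Δ
t=3: Δ0=0111 Δ1=0101 | 1Δ
t=4: Δ0=0101 Δ1=0111 Δ2=1111 Δ3=1010 Δ4=1110 | 4Δ
t=5: Δ0=1110 Δ1=1100 | 1Δ
t=6: Δ0=1100 Δ1=1110 Δ2=0110 Δ3=0011 Δ4=0111 | 4Δ
t=7: Δ0=0111 Δ1=0101 | 1Δ
t=8: Δ0=0101 Δ1=0111 Δ2=1111 Δ3=1010 Δ4=1110 | 4Δ
t=9: Δ0=1110 Δ1=1100 | 1Δ
t=10: Δ0=1100 Δ1=1110 Δ2=0110 Δ3=0011 Δ4=0111 | 4Δ
t=11: Δ0=0111 Δ1=0101 | 1Δ

no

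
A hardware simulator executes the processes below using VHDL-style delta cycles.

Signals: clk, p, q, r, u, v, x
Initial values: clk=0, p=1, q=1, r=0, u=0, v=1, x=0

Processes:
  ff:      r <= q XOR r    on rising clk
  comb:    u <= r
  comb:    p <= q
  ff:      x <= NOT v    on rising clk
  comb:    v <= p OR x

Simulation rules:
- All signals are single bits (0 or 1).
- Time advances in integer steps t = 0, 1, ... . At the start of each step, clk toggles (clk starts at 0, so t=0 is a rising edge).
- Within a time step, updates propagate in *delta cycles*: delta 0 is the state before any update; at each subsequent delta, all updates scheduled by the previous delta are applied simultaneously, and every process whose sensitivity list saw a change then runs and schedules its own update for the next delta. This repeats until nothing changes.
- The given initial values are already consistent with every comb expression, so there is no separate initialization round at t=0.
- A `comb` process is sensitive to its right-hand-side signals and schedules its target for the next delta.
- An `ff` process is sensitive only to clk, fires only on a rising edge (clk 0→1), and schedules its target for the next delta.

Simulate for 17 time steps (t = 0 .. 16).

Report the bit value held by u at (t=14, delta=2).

1

[bits: p,r,q,clk,v,x,u]
t=0: Δ0=1010100 Δ1=1011100 Δ2=1111100 Δ3=1111101 | 3Δ
t=1: Δ0=1111101 Δ1=1110101 | 1Δ
t=2: Δ0=1110101 Δ1=1111101 Δ2=1011101 Δ3=1011100 | 3Δ
t=3: Δ0=1011100 Δ1=1010100 | 1Δ
t=4: Δ0=1010100 Δ1=1011100 Δ2=1111100 Δ3=1111101 | 3Δ
t=5: Δ0=1111101 Δ1=1110101 | 1Δ
t=6: Δ0=1110101 Δ1=1111101 Δ2=1011101 Δ3=1011100 | 3Δ
t=7: Δ0=1011100 Δ1=1010100 | 1Δ
t=8: Δ0=1010100 Δ1=1011100 Δ2=1111100 Δ3=1111101 | 3Δ
t=9: Δ0=1111101 Δ1=1110101 | 1Δ
t=10: Δ0=1110101 Δ1=1111101 Δ2=1011101 Δ3=1011100 | 3Δ
t=11: Δ0=1011100 Δ1=1010100 | 1Δ
t=12: Δ0=1010100 Δ1=1011100 Δ2=1111100 Δ3=1111101 | 3Δ
t=13: Δ0=1111101 Δ1=1110101 | 1Δ
t=14: Δ0=1110101 Δ1=1111101 Δ2=1011101 Δ3=1011100 | 3Δ
t=15: Δ0=1011100 Δ1=1010100 | 1Δ
t=16: Δ0=1010100 Δ1=1011100 Δ2=1111100 Δ3=1111101 | 3Δ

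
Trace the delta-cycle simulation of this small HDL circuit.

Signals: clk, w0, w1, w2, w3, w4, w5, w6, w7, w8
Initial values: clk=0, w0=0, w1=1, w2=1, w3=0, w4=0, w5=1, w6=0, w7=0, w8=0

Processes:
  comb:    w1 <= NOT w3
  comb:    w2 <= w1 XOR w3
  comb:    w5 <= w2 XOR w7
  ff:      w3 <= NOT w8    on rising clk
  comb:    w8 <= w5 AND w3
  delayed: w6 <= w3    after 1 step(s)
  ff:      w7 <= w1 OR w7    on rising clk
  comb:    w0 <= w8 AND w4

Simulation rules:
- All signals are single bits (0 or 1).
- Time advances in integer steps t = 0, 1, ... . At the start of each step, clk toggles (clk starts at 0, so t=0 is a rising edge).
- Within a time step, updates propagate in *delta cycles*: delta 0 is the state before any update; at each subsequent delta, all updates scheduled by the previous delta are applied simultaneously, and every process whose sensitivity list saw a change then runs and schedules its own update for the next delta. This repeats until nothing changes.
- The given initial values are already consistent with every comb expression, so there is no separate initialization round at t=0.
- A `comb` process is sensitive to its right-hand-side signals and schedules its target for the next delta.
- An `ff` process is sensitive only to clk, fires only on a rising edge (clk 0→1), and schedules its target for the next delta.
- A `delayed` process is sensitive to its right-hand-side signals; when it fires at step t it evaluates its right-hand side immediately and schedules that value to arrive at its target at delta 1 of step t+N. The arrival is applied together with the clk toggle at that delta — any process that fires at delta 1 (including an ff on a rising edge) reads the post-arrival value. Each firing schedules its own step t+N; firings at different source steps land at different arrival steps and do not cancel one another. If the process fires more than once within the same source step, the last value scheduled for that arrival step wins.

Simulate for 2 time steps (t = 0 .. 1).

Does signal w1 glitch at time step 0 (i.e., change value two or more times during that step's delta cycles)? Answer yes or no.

t0.Δ0 w1=1 w5=1 w7=0 w2=1 clk=0 w4=0 w6=0 w8=0 w3=0 w0=0
t0.Δ1 w1=1 w5=1 w7=0 w2=1 clk=1 w4=0 w6=0 w8=0 w3=0 w0=0
t0.Δ2 w1=1 w5=1 w7=1 w2=1 clk=1 w4=0 w6=0 w8=0 w3=1 w0=0
t0.Δ3 w1=0 w5=0 w7=1 w2=0 clk=1 w4=0 w6=0 w8=1 w3=1 w0=0
t0.Δ4 w1=0 w5=1 w7=1 w2=1 clk=1 w4=0 w6=0 w8=0 w3=1 w0=0
t0.Δ5 w1=0 w5=0 w7=1 w2=1 clk=1 w4=0 w6=0 w8=1 w3=1 w0=0
t0.Δ6 w1=0 w5=0 w7=1 w2=1 clk=1 w4=0 w6=0 w8=0 w3=1 w0=0
t1.Δ0 w1=0 w5=0 w7=1 w2=1 clk=1 w4=0 w6=0 w8=0 w3=1 w0=0
t1.Δ1 w1=0 w5=0 w7=1 w2=1 clk=0 w4=0 w6=1 w8=0 w3=1 w0=0

no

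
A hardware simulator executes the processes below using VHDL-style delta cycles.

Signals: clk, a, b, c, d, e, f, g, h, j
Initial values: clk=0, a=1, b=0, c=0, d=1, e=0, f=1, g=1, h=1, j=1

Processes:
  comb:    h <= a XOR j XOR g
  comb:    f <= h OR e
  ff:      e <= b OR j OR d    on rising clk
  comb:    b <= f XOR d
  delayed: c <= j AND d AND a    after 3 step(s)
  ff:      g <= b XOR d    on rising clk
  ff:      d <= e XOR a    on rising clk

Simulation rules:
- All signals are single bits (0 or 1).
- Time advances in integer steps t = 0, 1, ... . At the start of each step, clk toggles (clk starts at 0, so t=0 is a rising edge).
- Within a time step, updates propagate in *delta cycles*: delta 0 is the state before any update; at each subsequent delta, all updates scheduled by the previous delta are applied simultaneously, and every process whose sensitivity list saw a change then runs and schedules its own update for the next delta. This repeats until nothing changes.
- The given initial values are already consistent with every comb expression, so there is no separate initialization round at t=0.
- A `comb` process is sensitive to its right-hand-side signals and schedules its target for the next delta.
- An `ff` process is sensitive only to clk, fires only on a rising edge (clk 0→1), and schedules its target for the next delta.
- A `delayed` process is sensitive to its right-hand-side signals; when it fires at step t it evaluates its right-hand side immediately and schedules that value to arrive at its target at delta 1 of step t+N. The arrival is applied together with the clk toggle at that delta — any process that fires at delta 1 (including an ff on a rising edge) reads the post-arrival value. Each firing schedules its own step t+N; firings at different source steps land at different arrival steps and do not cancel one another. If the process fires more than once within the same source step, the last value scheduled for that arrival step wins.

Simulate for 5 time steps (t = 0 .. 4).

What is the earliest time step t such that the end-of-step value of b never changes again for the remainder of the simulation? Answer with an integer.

2

[bits: h,j,g,clk,c,d,e,a,f,b]
t=0: Δ0=1110010110 Δ1=1111010110 Δ2=1111011110 | 2Δ
t=1: Δ0=1111011110 Δ1=1110011110 | 1Δ
t=2: Δ0=1110011110 Δ1=1111011110 Δ2=1111001110 Δ3=1111001111 | 3Δ
t=3: Δ0=1111001111 Δ1=1110001111 | 1Δ
t=4: Δ0=1110001111 Δ1=1111001111 | 1Δ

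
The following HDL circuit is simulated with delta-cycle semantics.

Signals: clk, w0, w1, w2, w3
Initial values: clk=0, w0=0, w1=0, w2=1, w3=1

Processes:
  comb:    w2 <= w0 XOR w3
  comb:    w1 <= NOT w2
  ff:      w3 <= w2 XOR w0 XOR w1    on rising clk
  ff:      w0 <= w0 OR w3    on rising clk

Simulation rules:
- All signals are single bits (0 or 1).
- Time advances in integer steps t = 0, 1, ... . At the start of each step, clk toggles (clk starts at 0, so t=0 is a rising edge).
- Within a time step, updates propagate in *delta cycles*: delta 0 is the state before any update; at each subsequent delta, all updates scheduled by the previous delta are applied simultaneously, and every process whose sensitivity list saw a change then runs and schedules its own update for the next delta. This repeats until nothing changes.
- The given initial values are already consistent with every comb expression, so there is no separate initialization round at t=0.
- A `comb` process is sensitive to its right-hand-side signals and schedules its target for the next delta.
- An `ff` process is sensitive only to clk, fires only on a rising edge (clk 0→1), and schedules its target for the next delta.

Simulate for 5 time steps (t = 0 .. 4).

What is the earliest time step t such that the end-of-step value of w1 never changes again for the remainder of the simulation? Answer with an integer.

2

[bits: w2,w1,w0,w3,clk]
t=0: Δ0=10010 Δ1=10011 Δ2=10111 Δ3=00111 Δ4=01111 | 4Δ
t=1: Δ0=01111 Δ1=01110 | 1Δ
t=2: Δ0=01110 Δ1=01111 Δ2=01101 Δ3=11101 Δ4=10101 | 4Δ
t=3: Δ0=10101 Δ1=10100 | 1Δ
t=4: Δ0=10100 Δ1=10101 | 1Δ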